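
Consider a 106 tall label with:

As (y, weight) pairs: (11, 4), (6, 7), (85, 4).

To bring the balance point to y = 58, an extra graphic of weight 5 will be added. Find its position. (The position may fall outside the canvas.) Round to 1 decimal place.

After adding the extra graphic, total weight = 4 + 7 + 4 + 5 = 20.
y: target moment 20×58 = 1160; current 4·11 + 7·6 + 4·85 = 426; the extra graphic supplies 734, so y = 734/5 ≈ 146.80.

y ≈ 146.8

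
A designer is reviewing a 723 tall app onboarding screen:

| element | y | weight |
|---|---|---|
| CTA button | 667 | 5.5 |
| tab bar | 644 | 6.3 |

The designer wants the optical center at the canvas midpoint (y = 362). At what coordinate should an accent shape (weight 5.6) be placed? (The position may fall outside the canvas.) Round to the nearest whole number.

With the accent shape, Σw becomes 5.5 + 6.3 + 5.6 = 17.4.
Along y: (7725.7 + 5.6·y) / 17.4 = 362 (existing moment 5.5·667 + 6.3·644 = 7725.7) ⇒ y = (6298.8 − 7725.7) / 5.6 ≈ -254.80.

y ≈ -255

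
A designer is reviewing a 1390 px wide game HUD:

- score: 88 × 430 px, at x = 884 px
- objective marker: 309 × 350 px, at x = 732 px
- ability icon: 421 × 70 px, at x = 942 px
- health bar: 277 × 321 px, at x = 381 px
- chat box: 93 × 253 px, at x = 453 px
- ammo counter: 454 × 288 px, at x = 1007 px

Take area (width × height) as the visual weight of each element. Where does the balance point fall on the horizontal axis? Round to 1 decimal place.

x ≈ 756.2

Areas: score 88·430 = 37840, objective marker 309·350 = 108150, ability icon 421·70 = 29470, health bar 277·321 = 88917, chat box 93·253 = 23529, ammo counter 454·288 = 130752. Total weight = 418658.
x: moment 316580378 / weight 418658 ≈ 756.18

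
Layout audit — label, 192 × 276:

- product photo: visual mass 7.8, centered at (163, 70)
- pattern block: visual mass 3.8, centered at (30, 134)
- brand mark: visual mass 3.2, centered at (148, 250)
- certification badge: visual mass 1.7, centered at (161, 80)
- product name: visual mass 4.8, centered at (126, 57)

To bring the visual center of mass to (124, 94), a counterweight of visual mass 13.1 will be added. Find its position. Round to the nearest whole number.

(117, 74)

After adding the counterweight, total weight = 7.8 + 3.8 + 3.2 + 1.7 + 4.8 + 13.1 = 34.4.
x: need Σw·x = 34.4·124 = 4265.6. Existing = 7.8·163 + 3.8·30 + 3.2·148 + 1.7·161 + 4.8·126 = 2737.5. Remainder 1528.1 / 13.1 ≈ 116.65.
y: need Σw·y = 34.4·94 = 3233.6. Existing = 7.8·70 + 3.8·134 + 3.2·250 + 1.7·80 + 4.8·57 = 2264.8. Remainder 968.8 / 13.1 ≈ 73.95.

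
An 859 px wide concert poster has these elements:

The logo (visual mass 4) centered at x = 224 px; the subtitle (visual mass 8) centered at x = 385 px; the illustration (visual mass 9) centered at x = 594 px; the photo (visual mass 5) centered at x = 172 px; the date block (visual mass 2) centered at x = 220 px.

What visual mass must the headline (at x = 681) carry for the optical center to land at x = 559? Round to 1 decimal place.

Fixed elements: Σw = 4 + 8 + 9 + 5 + 2 = 28, Σw·x = 4·224 + 8·385 + 9·594 + 5·172 + 2·220 = 10622.
Balance at x = 559 requires (10622 + w·681) / (28 + w) = 559.
So w = (559·28 − 10622)/(681 − 559) = 5030/122 ≈ 41.23.

w ≈ 41.2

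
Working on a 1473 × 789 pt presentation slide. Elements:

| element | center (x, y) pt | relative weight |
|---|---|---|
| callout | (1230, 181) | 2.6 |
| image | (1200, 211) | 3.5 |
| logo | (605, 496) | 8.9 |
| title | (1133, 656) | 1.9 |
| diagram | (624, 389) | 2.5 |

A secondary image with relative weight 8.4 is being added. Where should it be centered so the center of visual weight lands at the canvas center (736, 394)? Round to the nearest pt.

New total weight: (2.6 + 3.5 + 8.9 + 1.9 + 2.5) + 8.4 = 27.8.
x: target moment 27.8×736 = 20460.8; current 2.6·1230 + 3.5·1200 + 8.9·605 + 1.9·1133 + 2.5·624 = 16495.2; the secondary image supplies 3965.6, so x = 3965.6/8.4 ≈ 472.10.
y: target moment 27.8×394 = 10953.2; current 2.6·181 + 3.5·211 + 8.9·496 + 1.9·656 + 2.5·389 = 7842.4; the secondary image supplies 3110.8, so y = 3110.8/8.4 ≈ 370.33.

(472, 370)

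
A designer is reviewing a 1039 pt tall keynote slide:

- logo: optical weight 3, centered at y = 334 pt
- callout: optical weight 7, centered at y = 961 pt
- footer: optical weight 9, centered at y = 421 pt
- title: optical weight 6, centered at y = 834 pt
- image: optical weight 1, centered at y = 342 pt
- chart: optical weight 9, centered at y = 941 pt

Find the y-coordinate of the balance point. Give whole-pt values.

Σw = 3 + 7 + 9 + 6 + 1 + 9 = 35.
Σw·y = 3·334 + 7·961 + 9·421 + 6·834 + 1·342 + 9·941 = 25333, so ȳ = 25333/35 ≈ 723.80.

y ≈ 724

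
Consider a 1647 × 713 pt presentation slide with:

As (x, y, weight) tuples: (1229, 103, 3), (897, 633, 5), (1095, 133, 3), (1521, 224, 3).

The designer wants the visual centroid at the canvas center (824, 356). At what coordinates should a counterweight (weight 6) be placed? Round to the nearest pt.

(77, 429)

New total weight: (3 + 5 + 3 + 3) + 6 = 20.
Along x: (16020 + 6·x) / 20 = 824 (existing moment 3·1229 + 5·897 + 3·1095 + 3·1521 = 16020) ⇒ x = (16480 − 16020) / 6 ≈ 76.67.
Along y: (4545 + 6·y) / 20 = 356 (existing moment 3·103 + 5·633 + 3·133 + 3·224 = 4545) ⇒ y = (7120 − 4545) / 6 ≈ 429.17.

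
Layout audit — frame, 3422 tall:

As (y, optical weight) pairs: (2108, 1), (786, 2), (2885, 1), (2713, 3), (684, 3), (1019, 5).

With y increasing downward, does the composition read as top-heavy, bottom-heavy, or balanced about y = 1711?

Total weight = 1 + 2 + 1 + 3 + 3 + 5 = 15.
y: (1·2108 + 2·786 + 1·2885 + 3·2713 + 3·684 + 5·1019) / 15 = 21851 / 15 ≈ 1456.73
Since 1456.7 is above (smaller y than) 1711, the composition reads top-heavy.

top-heavy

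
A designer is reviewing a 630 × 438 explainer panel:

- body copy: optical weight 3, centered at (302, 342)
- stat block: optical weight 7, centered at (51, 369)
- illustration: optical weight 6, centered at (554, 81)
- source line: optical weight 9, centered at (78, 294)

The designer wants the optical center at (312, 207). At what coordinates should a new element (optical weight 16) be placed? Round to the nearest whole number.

New total weight: (3 + 7 + 6 + 9) + 16 = 41.
x: need Σw·x = 41·312 = 12792. Existing = 3·302 + 7·51 + 6·554 + 9·78 = 5289. Remainder 7503 / 16 ≈ 468.94.
y: need Σw·y = 41·207 = 8487. Existing = 3·342 + 7·369 + 6·81 + 9·294 = 6741. Remainder 1746 / 16 ≈ 109.12.

(469, 109)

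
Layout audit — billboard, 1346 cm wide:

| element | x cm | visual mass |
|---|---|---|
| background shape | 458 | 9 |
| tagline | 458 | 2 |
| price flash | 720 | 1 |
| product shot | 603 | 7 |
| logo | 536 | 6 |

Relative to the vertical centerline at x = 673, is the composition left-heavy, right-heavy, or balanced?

Total weight = 9 + 2 + 1 + 7 + 6 = 25.
x: (9·458 + 2·458 + 1·720 + 7·603 + 6·536) / 25 = 13195 / 25 ≈ 527.80
527.8 lies left of the midline 673, so the layout is left-heavy.

left-heavy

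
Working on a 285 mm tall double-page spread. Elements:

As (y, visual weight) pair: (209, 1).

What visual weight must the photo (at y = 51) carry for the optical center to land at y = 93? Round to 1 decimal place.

w ≈ 2.8

Known: weight 1 with moment 1·209 = 209.
Balance at y = 93 requires (209 + w·51) / (1 + w) = 93.
Rearranging, w·(51 − 93) = 93·1 − 209 = -116, so w ≈ -116/-42 = 2.76.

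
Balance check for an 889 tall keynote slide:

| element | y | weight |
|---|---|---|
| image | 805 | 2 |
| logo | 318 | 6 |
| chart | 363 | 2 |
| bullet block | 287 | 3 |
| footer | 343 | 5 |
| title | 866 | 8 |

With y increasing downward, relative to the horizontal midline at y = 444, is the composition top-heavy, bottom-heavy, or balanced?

bottom-heavy

Weights sum to 2 + 6 + 2 + 3 + 5 + 8 = 26.
Σw·y = 2·805 + 6·318 + 2·363 + 3·287 + 5·343 + 8·866 = 13748, so ȳ = 13748/26 ≈ 528.77.
528.8 vs midline 444 → bottom-heavy.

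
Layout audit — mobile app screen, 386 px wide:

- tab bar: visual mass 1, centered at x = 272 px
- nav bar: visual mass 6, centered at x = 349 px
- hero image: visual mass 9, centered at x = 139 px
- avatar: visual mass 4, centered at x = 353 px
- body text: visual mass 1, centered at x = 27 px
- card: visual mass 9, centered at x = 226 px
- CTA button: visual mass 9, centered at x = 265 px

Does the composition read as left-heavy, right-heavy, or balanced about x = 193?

right-heavy

Total weight = 1 + 6 + 9 + 4 + 1 + 9 + 9 = 39.
Σw·x = 1·272 + 6·349 + 9·139 + 4·353 + 1·27 + 9·226 + 9·265 = 9475, so x̄ = 9475/39 ≈ 242.95.
242.9 lies right of the midline 193, so the layout is right-heavy.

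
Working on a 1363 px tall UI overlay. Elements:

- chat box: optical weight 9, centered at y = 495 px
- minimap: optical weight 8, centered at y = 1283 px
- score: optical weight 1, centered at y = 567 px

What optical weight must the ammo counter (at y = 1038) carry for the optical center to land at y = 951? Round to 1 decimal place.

Existing Σw = 18 (9 + 8 + 1); existing moment 9·495 + 8·1283 + 1·567 = 15286.
Balance at y = 951 requires (15286 + w·1038) / (18 + w) = 951.
Solving: w = (951·18 − 15286) / (1038 − 951) = 1832 / 87 ≈ 21.06.

w ≈ 21.1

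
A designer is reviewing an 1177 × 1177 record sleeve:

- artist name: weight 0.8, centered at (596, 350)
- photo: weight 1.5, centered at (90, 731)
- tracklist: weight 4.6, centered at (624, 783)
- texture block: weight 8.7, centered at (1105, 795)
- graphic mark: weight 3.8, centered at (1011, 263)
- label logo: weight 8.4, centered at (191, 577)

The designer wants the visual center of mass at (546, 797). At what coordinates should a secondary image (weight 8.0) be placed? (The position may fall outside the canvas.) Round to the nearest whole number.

New total weight: (0.8 + 1.5 + 4.6 + 8.7 + 3.8 + 8.4) + 8.0 = 35.8.
x: need Σw·x = 35.8·546 = 19546.8. Existing = 0.8·596 + 1.5·90 + 4.6·624 + 8.7·1105 + 3.8·1011 + 8.4·191 = 18541.9. Remainder 1004.9 / 8.0 ≈ 125.61.
y: need Σw·y = 35.8·797 = 28532.6. Existing = 0.8·350 + 1.5·731 + 4.6·783 + 8.7·795 + 3.8·263 + 8.4·577 = 17741.0. Remainder 10791.6 / 8.0 ≈ 1348.95.

(126, 1349)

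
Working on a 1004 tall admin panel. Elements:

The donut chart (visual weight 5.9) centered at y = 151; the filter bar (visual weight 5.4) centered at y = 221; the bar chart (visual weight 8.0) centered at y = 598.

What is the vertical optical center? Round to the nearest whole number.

Total weight = 5.9 + 5.4 + 8.0 = 19.3.
y: (5.9·151 + 5.4·221 + 8.0·598) / 19.3 = 6868.3 / 19.3 ≈ 355.87

y ≈ 356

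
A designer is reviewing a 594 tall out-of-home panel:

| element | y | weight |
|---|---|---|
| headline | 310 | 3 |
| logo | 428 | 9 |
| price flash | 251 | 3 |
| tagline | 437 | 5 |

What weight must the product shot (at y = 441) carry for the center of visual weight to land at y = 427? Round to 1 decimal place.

Known weights sum to 3 + 9 + 3 + 5 = 20; their moment is 3·310 + 9·428 + 3·251 + 5·437 = 7720.
Balance at y = 427 requires (7720 + w·441) / (20 + w) = 427.
So w = (427·20 − 7720)/(441 − 427) = 820/14 ≈ 58.57.

w ≈ 58.6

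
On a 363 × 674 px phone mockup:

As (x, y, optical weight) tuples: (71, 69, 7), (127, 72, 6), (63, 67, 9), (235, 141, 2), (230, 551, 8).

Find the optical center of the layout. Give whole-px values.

Total weight = 7 + 6 + 9 + 2 + 8 = 32.
x-moment: 7·71 + 6·127 + 9·63 + 2·235 + 8·230 = 4136; centroid 4136/32 ≈ 129.25.
y-moment: 7·69 + 6·72 + 9·67 + 2·141 + 8·551 = 6208; centroid 6208/32 ≈ 194.00.

(129, 194)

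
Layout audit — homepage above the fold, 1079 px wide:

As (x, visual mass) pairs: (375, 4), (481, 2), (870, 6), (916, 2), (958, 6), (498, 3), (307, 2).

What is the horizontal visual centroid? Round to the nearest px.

x ≈ 695

Σw = 4 + 2 + 6 + 2 + 6 + 3 + 2 = 25.
x: moment 17370 / weight 25 ≈ 694.80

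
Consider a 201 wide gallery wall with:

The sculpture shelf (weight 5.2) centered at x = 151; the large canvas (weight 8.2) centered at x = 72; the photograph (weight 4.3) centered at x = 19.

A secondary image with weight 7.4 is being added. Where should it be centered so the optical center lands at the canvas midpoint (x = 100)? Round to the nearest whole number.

With the secondary image, Σw becomes 5.2 + 8.2 + 4.3 + 7.4 = 25.1.
x: target moment 25.1×100 = 2510.0; current 5.2·151 + 8.2·72 + 4.3·19 = 1457.3; the secondary image supplies 1052.7, so x = 1052.7/7.4 ≈ 142.26.

x ≈ 142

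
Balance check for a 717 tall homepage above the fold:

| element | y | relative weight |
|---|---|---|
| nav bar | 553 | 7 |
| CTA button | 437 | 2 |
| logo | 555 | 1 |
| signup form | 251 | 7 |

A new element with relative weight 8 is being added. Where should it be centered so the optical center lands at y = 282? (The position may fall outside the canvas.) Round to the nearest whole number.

After adding the new element, total weight = 7 + 2 + 1 + 7 + 8 = 25.
y: target moment 25×282 = 7050; current 7·553 + 2·437 + 1·555 + 7·251 = 7057; the new element supplies -7, so y = -7/8 ≈ -0.88.

y ≈ -1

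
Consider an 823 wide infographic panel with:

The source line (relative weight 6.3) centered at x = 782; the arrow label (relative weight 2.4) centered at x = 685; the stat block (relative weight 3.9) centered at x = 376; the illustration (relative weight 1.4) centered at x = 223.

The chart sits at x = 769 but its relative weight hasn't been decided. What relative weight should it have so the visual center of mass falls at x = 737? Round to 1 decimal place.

w ≈ 61.5

Known weights sum to 6.3 + 2.4 + 3.9 + 1.4 = 14.0; their moment is 6.3·782 + 2.4·685 + 3.9·376 + 1.4·223 = 8349.2.
For the centroid to hit 737: (8349.2 + w·769) / (14.0 + w) = 737.
Solving: w = (737·14.0 − 8349.2) / (769 − 737) = 1968.8 / 32 ≈ 61.53.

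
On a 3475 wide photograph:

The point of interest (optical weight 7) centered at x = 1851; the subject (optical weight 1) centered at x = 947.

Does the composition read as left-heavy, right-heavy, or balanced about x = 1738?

Total weight = 7 + 1 = 8.
x: (7·1851 + 1·947) / 8 = 13904 / 8 ≈ 1738.00
The centroid 1738.00 matches the midline at 1738, so the layout is balanced.

balanced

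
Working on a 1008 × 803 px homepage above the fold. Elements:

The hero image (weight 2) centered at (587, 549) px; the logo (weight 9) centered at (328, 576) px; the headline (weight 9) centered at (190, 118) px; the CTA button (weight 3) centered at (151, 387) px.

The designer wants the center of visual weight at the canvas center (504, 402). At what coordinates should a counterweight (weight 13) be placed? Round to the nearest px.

(912, 459)

With the counterweight, Σw becomes 2 + 9 + 9 + 3 + 13 = 36.
x: target moment 36×504 = 18144; current 2·587 + 9·328 + 9·190 + 3·151 = 6289; the counterweight supplies 11855, so x = 11855/13 ≈ 911.92.
y: target moment 36×402 = 14472; current 2·549 + 9·576 + 9·118 + 3·387 = 8505; the counterweight supplies 5967, so y = 5967/13 ≈ 459.00.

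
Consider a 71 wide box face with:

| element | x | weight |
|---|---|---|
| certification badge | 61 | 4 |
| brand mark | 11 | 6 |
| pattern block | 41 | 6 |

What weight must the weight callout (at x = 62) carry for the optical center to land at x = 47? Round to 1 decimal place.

Existing Σw = 16 (4 + 6 + 6); existing moment 4·61 + 6·11 + 6·41 = 556.
Balance at x = 47 requires (556 + w·62) / (16 + w) = 47.
Solving: w = (47·16 − 556) / (62 − 47) = 196 / 15 ≈ 13.07.

w ≈ 13.1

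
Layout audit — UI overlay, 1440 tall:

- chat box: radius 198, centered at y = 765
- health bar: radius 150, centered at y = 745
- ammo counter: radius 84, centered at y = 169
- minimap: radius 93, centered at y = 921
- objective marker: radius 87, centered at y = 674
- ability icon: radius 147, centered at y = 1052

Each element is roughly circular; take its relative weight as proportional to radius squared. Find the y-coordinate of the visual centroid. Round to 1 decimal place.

y ≈ 785.7

Weights ∝ r²: chat box 198² = 39204, health bar 150² = 22500, ammo counter 84² = 7056, minimap 93² = 8649, objective marker 87² = 7569, ability icon 147² = 21609; Σw = 106587.
y: (39204·765 + 22500·745 + 7056·169 + 8649·921 + 7569·674 + 21609·1052) / 106587 = 83745927 / 106587 ≈ 785.70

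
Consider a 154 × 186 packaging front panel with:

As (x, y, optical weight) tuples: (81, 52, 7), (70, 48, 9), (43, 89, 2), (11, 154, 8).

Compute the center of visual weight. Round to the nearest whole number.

Σw = 7 + 9 + 2 + 8 = 26.
x: (7·81 + 9·70 + 2·43 + 8·11) / 26 = 1371 / 26 ≈ 52.73
y: (7·52 + 9·48 + 2·89 + 8·154) / 26 = 2206 / 26 ≈ 84.85

(53, 85)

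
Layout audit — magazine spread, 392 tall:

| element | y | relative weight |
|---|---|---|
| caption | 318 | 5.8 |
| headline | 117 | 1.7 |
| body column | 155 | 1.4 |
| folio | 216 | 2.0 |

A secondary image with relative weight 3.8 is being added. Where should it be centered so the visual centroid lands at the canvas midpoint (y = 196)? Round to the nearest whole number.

y ≈ 50

New total weight: (5.8 + 1.7 + 1.4 + 2.0) + 3.8 = 14.7.
y: need Σw·y = 14.7·196 = 2881.2. Existing = 5.8·318 + 1.7·117 + 1.4·155 + 2.0·216 = 2692.3. Remainder 188.9 / 3.8 ≈ 49.71.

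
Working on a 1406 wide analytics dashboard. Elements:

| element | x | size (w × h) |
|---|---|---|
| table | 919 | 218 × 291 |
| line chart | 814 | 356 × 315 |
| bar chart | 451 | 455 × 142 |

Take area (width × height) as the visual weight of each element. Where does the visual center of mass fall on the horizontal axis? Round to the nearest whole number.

x ≈ 744

Areas → weights: table 218·291 = 63438, line chart 356·315 = 112140, bar chart 455·142 = 64610; Σw = 240188.
Σw·x = 63438·919 + 112140·814 + 64610·451 = 178720592, so x̄ = 178720592/240188 ≈ 744.09.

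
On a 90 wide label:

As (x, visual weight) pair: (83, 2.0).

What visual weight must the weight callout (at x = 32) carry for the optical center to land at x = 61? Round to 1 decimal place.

Known: weight 2.0 with moment 2.0·83 = 166.0.
For the centroid to hit 61: (166.0 + w·32) / (2.0 + w) = 61.
Rearranging, w·(32 − 61) = 61·2.0 − 166.0 = -44.0, so w ≈ -44.0/-29 = 1.52.

w ≈ 1.5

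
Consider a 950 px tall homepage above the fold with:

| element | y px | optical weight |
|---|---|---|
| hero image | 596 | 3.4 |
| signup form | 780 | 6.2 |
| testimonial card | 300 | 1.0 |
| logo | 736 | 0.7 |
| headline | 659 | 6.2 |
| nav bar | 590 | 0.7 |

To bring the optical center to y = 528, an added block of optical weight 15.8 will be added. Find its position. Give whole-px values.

New total weight: (3.4 + 6.2 + 1.0 + 0.7 + 6.2 + 0.7) + 15.8 = 34.0.
y: need Σw·y = 34.0·528 = 17952.0. Existing = 3.4·596 + 6.2·780 + 1.0·300 + 0.7·736 + 6.2·659 + 0.7·590 = 12176.4. Remainder 5775.6 / 15.8 ≈ 365.54.

y ≈ 366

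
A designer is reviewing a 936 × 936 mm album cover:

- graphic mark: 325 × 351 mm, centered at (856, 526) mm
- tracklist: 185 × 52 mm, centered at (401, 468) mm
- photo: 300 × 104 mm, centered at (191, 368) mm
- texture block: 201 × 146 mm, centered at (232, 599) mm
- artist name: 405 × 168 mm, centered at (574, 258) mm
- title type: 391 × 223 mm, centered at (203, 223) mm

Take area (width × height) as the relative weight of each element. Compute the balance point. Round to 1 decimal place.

(503.8, 384.6)

Areas → weights: graphic mark 325·351 = 114075, tracklist 185·52 = 9620, photo 300·104 = 31200, texture block 201·146 = 29346, artist name 405·168 = 68040, title type 391·223 = 87193; Σw = 339474.
x: moment 171028431 / weight 339474 ≈ 503.80
Σw·y = 130563823; ȳ = 130563823/339474 ≈ 384.61.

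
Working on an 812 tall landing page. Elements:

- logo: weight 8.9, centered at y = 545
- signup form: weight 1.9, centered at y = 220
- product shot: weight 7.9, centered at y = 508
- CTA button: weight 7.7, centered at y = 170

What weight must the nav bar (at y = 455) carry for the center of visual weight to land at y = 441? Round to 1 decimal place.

Existing Σw = 26.4 (8.9 + 1.9 + 7.9 + 7.7); existing moment 8.9·545 + 1.9·220 + 7.9·508 + 7.7·170 = 10590.7.
Set Σw·y/Σw = 441: (10590.7 + 455w) = 441·(26.4 + w).
Rearranging, w·(455 − 441) = 441·26.4 − 10590.7 = 1051.7, so w ≈ 1051.7/14 = 75.12.

w ≈ 75.1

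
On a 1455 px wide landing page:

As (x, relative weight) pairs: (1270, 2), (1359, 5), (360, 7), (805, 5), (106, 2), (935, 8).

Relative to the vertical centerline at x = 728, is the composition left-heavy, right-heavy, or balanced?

right-heavy

Total weight = 2 + 5 + 7 + 5 + 2 + 8 = 29.
x: moment 23572 / weight 29 ≈ 812.83
Since 812.8 is right of 728, the composition reads right-heavy.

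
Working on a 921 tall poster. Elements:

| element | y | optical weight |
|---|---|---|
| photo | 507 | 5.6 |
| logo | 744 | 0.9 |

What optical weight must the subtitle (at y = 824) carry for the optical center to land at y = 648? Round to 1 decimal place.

w ≈ 4.0

Fixed elements: Σw = 5.6 + 0.9 = 6.5, Σw·y = 5.6·507 + 0.9·744 = 3508.8.
Set Σw·y/Σw = 648: (3508.8 + 824w) = 648·(6.5 + w).
Rearranging, w·(824 − 648) = 648·6.5 − 3508.8 = 703.2, so w ≈ 703.2/176 = 4.00.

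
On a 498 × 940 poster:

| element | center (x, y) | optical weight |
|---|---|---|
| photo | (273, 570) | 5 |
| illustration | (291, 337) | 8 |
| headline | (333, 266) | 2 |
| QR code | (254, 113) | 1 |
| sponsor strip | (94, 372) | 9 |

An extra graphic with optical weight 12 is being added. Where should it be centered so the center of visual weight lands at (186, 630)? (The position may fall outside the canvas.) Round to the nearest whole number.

After adding the extra graphic, total weight = 5 + 8 + 2 + 1 + 9 + 12 = 37.
x: need Σw·x = 37·186 = 6882. Existing = 5·273 + 8·291 + 2·333 + 1·254 + 9·94 = 5459. Remainder 1423 / 12 ≈ 118.58.
y: need Σw·y = 37·630 = 23310. Existing = 5·570 + 8·337 + 2·266 + 1·113 + 9·372 = 9539. Remainder 13771 / 12 ≈ 1147.58.

(119, 1148)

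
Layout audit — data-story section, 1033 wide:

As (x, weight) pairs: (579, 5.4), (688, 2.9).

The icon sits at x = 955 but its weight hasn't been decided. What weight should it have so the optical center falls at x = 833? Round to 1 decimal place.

Known weights sum to 5.4 + 2.9 = 8.3; their moment is 5.4·579 + 2.9·688 = 5121.8.
Balance at x = 833 requires (5121.8 + w·955) / (8.3 + w) = 833.
Solving: w = (833·8.3 − 5121.8) / (955 − 833) = 1792.1 / 122 ≈ 14.69.

w ≈ 14.7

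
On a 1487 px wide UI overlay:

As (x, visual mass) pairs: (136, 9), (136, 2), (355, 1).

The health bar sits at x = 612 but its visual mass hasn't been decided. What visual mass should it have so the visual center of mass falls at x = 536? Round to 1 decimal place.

Fixed elements: Σw = 9 + 2 + 1 = 12, Σw·x = 9·136 + 2·136 + 1·355 = 1851.
For the centroid to hit 536: (1851 + w·612) / (12 + w) = 536.
So w = (536·12 − 1851)/(612 − 536) = 4581/76 ≈ 60.28.

w ≈ 60.3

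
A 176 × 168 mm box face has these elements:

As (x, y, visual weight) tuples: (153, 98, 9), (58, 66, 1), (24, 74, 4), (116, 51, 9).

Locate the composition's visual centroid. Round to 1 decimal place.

Σw = 9 + 1 + 4 + 9 = 23.
x: (9·153 + 1·58 + 4·24 + 9·116) / 23 = 2575 / 23 ≈ 111.96
y: (9·98 + 1·66 + 4·74 + 9·51) / 23 = 1703 / 23 ≈ 74.04

(112.0, 74.0)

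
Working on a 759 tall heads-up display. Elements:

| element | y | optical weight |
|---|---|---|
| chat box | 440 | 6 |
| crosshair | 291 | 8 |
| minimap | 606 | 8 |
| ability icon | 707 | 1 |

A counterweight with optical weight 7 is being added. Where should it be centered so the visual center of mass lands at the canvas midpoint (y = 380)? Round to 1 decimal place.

After adding the counterweight, total weight = 6 + 8 + 8 + 1 + 7 = 30.
y: target moment 30×380 = 11400; current 6·440 + 8·291 + 8·606 + 1·707 = 10523; the counterweight supplies 877, so y = 877/7 ≈ 125.29.

y ≈ 125.3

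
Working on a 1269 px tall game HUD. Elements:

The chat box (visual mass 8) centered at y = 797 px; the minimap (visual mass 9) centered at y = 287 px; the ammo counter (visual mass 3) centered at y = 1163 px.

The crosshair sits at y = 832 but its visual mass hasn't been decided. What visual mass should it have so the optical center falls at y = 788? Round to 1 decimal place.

w ≈ 75.3

Existing Σw = 20 (8 + 9 + 3); existing moment 8·797 + 9·287 + 3·1163 = 12448.
Balance at y = 788 requires (12448 + w·832) / (20 + w) = 788.
Rearranging, w·(832 − 788) = 788·20 − 12448 = 3312, so w ≈ 3312/44 = 75.27.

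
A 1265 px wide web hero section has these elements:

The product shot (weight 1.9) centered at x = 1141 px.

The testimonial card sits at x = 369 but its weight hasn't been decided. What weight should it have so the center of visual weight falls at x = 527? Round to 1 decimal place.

The single fixed element contributes weight 1.9, moment 1.9·1141 = 2167.9.
For the centroid to hit 527: (2167.9 + w·369) / (1.9 + w) = 527.
Rearranging, w·(369 − 527) = 527·1.9 − 2167.9 = -1166.6, so w ≈ -1166.6/-158 = 7.38.

w ≈ 7.4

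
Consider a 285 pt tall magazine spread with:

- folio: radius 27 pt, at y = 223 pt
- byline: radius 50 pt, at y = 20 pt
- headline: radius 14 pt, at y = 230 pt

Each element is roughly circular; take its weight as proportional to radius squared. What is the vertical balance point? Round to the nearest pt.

Weights ∝ r²: folio 27² = 729, byline 50² = 2500, headline 14² = 196; Σw = 3425.
y: (729·223 + 2500·20 + 196·230) / 3425 = 257647 / 3425 ≈ 75.23

y ≈ 75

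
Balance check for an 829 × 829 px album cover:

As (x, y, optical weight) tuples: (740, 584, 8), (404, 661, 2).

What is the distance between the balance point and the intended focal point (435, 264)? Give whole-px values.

Total weight = 8 + 2 = 10.
Σw·x = 8·740 + 2·404 = 6728, so x̄ = 6728/10 ≈ 672.80.
Σw·y = 8·584 + 2·661 = 5994, so ȳ = 5994/10 ≈ 599.40.
Offset from (435, 264): Δx ≈ 237.80, Δy ≈ 335.40; distance = √(Δx² + Δy²) ≈ 411.15.

≈ 411 px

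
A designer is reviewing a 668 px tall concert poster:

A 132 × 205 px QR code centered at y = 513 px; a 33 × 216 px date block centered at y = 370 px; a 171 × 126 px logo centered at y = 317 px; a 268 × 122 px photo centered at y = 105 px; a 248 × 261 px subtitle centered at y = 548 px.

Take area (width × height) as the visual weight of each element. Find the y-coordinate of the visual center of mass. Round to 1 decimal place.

y ≈ 406.5

Areas: QR code 132·205 = 27060, date block 33·216 = 7128, logo 171·126 = 21546, photo 268·122 = 32696, subtitle 248·261 = 64728. Total weight = 153158.
y-moment: 27060·513 + 7128·370 + 21546·317 + 32696·105 + 64728·548 = 62253246; centroid 62253246/153158 ≈ 406.46.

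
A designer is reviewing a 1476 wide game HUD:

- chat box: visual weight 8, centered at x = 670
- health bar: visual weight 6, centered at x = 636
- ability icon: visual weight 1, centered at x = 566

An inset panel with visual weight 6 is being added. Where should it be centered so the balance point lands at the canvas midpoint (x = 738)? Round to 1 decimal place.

x ≈ 959.3

New total weight: (8 + 6 + 1) + 6 = 21.
Along x: (9742 + 6·x) / 21 = 738 (existing moment 8·670 + 6·636 + 1·566 = 9742) ⇒ x = (15498 − 9742) / 6 ≈ 959.33.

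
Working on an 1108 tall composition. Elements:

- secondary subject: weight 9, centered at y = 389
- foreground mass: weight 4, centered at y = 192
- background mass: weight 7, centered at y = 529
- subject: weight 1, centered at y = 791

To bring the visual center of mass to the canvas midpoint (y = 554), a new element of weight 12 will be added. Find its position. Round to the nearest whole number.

With the new element, Σw becomes 9 + 4 + 7 + 1 + 12 = 33.
y: target moment 33×554 = 18282; current 9·389 + 4·192 + 7·529 + 1·791 = 8763; the new element supplies 9519, so y = 9519/12 ≈ 793.25.

y ≈ 793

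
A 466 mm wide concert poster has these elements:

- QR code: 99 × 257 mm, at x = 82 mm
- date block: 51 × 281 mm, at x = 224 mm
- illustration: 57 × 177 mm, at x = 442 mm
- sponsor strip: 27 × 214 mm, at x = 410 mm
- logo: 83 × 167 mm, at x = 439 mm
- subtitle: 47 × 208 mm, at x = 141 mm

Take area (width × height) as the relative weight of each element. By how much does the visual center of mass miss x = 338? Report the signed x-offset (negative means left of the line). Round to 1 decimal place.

≈ -90.9 mm

Areas → weights: QR code 99·257 = 25443, date block 51·281 = 14331, illustration 57·177 = 10089, sponsor strip 27·214 = 5778, logo 83·167 = 13861, subtitle 47·208 = 9776; Σw = 79278.
Σw·x = 25443·82 + 14331·224 + 10089·442 + 5778·410 + 13861·439 + 9776·141 = 19588183, so x̄ = 19588183/79278 ≈ 247.08.
Against x = 338, that's 247.08 − 338 = -90.92.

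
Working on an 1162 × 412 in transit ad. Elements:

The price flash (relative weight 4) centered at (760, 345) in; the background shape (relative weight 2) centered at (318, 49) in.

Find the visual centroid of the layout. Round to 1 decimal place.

(612.7, 246.3)

Total weight = 4 + 2 = 6.
x-moment: 4·760 + 2·318 = 3676; centroid 3676/6 ≈ 612.67.
y-moment: 4·345 + 2·49 = 1478; centroid 1478/6 ≈ 246.33.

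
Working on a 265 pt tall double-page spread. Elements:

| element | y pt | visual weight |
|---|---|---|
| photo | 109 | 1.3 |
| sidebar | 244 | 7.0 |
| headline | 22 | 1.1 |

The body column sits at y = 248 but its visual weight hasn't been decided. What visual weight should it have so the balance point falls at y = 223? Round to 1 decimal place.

w ≈ 8.9

Existing Σw = 9.4 (1.3 + 7.0 + 1.1); existing moment 1.3·109 + 7.0·244 + 1.1·22 = 1873.9.
Balance at y = 223 requires (1873.9 + w·248) / (9.4 + w) = 223.
Rearranging, w·(248 − 223) = 223·9.4 − 1873.9 = 222.3, so w ≈ 222.3/25 = 8.89.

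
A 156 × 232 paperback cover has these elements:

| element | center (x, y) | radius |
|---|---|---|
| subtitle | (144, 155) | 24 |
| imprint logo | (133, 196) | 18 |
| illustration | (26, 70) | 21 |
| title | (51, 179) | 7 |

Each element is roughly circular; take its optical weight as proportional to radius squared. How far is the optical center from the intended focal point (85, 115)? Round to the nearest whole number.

r² weights: subtitle 24² = 576, imprint logo 18² = 324, illustration 21² = 441, title 7² = 49. Total = 1390.
x: (576·144 + 324·133 + 441·26 + 49·51) / 1390 = 140001 / 1390 ≈ 100.72
y: (576·155 + 324·196 + 441·70 + 49·179) / 1390 = 192425 / 1390 ≈ 138.44
Relative to (85, 115): Δ = (15.72, 23.44); |Δ| = √(15.72² + 23.44²) ≈ 28.22.

≈ 28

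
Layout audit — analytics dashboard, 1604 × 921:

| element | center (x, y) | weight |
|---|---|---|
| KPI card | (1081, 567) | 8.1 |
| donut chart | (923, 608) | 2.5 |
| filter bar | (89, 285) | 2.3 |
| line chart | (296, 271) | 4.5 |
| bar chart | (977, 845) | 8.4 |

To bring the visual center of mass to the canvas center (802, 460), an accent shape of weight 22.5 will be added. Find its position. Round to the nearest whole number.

New total weight: (8.1 + 2.5 + 2.3 + 4.5 + 8.4) + 22.5 = 48.3.
x: target moment 48.3×802 = 38736.6; current 8.1·1081 + 2.5·923 + 2.3·89 + 4.5·296 + 8.4·977 = 20807.1; the accent shape supplies 17929.5, so x = 17929.5/22.5 ≈ 796.87.
y: target moment 48.3×460 = 22218.0; current 8.1·567 + 2.5·608 + 2.3·285 + 4.5·271 + 8.4·845 = 15085.7; the accent shape supplies 7132.3, so y = 7132.3/22.5 ≈ 316.99.

(797, 317)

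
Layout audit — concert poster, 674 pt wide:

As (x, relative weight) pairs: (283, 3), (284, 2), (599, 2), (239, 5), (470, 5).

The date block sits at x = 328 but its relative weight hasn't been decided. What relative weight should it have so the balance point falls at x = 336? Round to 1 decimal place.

Fixed elements: Σw = 3 + 2 + 2 + 5 + 5 = 17, Σw·x = 3·283 + 2·284 + 2·599 + 5·239 + 5·470 = 6160.
Set Σw·x/Σw = 336: (6160 + 328w) = 336·(17 + w).
Rearranging, w·(328 − 336) = 336·17 − 6160 = -448, so w ≈ -448/-8 = 56.00.

w ≈ 56.0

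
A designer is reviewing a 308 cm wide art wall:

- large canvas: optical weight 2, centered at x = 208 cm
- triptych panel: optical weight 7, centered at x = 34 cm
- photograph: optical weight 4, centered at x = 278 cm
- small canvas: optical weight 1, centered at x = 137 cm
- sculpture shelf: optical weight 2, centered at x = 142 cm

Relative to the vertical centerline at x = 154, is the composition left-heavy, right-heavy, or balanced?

Weights sum to 2 + 7 + 4 + 1 + 2 = 16.
x-moment: 2·208 + 7·34 + 4·278 + 1·137 + 2·142 = 2187; centroid 2187/16 ≈ 136.69.
136.7 lies left of the midline 154, so the layout is left-heavy.

left-heavy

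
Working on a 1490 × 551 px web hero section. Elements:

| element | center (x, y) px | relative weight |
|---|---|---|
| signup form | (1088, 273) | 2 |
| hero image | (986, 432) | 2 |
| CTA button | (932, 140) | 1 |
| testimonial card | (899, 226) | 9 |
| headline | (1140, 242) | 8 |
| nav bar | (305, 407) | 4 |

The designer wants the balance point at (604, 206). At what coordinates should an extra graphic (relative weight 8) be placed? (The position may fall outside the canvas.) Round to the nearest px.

(-372, -18)

New total weight: (2 + 2 + 1 + 9 + 8 + 4) + 8 = 34.
Along x: (23511 + 8·x) / 34 = 604 (existing moment 2·1088 + 2·986 + 1·932 + 9·899 + 8·1140 + 4·305 = 23511) ⇒ x = (20536 − 23511) / 8 ≈ -371.88.
Along y: (7148 + 8·y) / 34 = 206 (existing moment 2·273 + 2·432 + 1·140 + 9·226 + 8·242 + 4·407 = 7148) ⇒ y = (7004 − 7148) / 8 ≈ -18.00.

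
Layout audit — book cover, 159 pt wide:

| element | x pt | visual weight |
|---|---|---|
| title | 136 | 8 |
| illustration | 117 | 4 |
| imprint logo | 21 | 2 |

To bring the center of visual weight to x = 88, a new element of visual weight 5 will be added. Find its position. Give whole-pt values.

New total weight: (8 + 4 + 2) + 5 = 19.
x: target moment 19×88 = 1672; current 8·136 + 4·117 + 2·21 = 1598; the new element supplies 74, so x = 74/5 ≈ 14.80.

x ≈ 15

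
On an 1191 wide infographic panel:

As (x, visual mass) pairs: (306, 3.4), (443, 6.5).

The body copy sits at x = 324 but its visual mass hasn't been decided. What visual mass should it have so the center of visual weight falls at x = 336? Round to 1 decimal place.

w ≈ 49.5

Known weights sum to 3.4 + 6.5 = 9.9; their moment is 3.4·306 + 6.5·443 = 3919.9.
Set Σw·x/Σw = 336: (3919.9 + 324w) = 336·(9.9 + w).
So w = (336·9.9 − 3919.9)/(324 − 336) = -593.5/-12 ≈ 49.46.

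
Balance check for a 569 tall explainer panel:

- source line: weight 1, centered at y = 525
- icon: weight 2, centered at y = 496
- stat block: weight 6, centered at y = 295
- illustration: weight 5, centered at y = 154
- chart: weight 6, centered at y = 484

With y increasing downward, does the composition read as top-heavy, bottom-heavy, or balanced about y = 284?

Weights sum to 1 + 2 + 6 + 5 + 6 = 20.
Σw·y = 1·525 + 2·496 + 6·295 + 5·154 + 6·484 = 6961, so ȳ = 6961/20 ≈ 348.05.
Since 348.1 is below (larger y than) 284, the composition reads bottom-heavy.

bottom-heavy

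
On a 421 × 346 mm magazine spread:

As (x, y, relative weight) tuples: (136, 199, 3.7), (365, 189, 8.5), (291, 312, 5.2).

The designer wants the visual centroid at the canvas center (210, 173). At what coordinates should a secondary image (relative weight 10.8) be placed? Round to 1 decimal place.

(74.4, 84.6)

New total weight: (3.7 + 8.5 + 5.2) + 10.8 = 28.2.
x: target moment 28.2×210 = 5922.0; current 3.7·136 + 8.5·365 + 5.2·291 = 5118.9; the secondary image supplies 803.1, so x = 803.1/10.8 ≈ 74.36.
y: target moment 28.2×173 = 4878.6; current 3.7·199 + 8.5·189 + 5.2·312 = 3965.2; the secondary image supplies 913.4, so y = 913.4/10.8 ≈ 84.57.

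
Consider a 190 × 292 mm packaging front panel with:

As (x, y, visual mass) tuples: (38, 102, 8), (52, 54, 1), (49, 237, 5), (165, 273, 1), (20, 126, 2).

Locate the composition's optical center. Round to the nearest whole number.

Weights sum to 8 + 1 + 5 + 1 + 2 = 17.
x-moment: 8·38 + 1·52 + 5·49 + 1·165 + 2·20 = 806; centroid 806/17 ≈ 47.41.
y-moment: 8·102 + 1·54 + 5·237 + 1·273 + 2·126 = 2580; centroid 2580/17 ≈ 151.76.

(47, 152)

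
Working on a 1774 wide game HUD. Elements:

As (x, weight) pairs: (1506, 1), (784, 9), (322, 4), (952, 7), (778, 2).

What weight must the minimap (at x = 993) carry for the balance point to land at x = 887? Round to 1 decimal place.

Known weights sum to 1 + 9 + 4 + 7 + 2 = 23; their moment is 1·1506 + 9·784 + 4·322 + 7·952 + 2·778 = 18070.
Set Σw·x/Σw = 887: (18070 + 993w) = 887·(23 + w).
Rearranging, w·(993 − 887) = 887·23 − 18070 = 2331, so w ≈ 2331/106 = 21.99.

w ≈ 22.0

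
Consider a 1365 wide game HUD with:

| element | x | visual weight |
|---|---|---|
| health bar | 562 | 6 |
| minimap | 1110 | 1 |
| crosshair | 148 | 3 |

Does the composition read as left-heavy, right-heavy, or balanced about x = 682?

Weights sum to 6 + 1 + 3 = 10.
x-moment: 6·562 + 1·1110 + 3·148 = 4926; centroid 4926/10 ≈ 492.60.
Since 492.6 is left of 682, the composition reads left-heavy.

left-heavy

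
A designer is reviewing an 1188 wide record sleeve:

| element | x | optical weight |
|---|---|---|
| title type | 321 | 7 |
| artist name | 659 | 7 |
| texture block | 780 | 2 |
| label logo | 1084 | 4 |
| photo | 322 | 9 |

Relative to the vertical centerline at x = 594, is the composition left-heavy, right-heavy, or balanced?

Total weight = 7 + 7 + 2 + 4 + 9 = 29.
Σw·x = 7·321 + 7·659 + 2·780 + 4·1084 + 9·322 = 15654, so x̄ = 15654/29 ≈ 539.79.
539.8 vs midline 594 → left-heavy.

left-heavy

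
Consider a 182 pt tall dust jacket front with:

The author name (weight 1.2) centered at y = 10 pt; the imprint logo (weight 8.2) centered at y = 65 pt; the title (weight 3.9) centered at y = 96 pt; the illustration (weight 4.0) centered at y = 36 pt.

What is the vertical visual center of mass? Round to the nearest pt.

Total weight = 1.2 + 8.2 + 3.9 + 4.0 = 17.3.
Σw·y = 1.2·10 + 8.2·65 + 3.9·96 + 4.0·36 = 1063.4, so ȳ = 1063.4/17.3 ≈ 61.47.

y ≈ 61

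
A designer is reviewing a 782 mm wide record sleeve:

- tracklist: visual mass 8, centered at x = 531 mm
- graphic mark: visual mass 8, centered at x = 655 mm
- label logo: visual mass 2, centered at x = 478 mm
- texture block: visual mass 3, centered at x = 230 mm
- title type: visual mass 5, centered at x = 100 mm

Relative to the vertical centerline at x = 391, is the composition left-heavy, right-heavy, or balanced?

right-heavy

Total weight = 8 + 8 + 2 + 3 + 5 = 26.
x-moment: 8·531 + 8·655 + 2·478 + 3·230 + 5·100 = 11634; centroid 11634/26 ≈ 447.46.
Since 447.5 is right of 391, the composition reads right-heavy.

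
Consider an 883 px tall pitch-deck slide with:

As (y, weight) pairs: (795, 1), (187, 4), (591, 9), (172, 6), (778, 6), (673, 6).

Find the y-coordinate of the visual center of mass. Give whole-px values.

y ≈ 519

Weights sum to 1 + 4 + 9 + 6 + 6 + 6 = 32.
y: moment 16600 / weight 32 ≈ 518.75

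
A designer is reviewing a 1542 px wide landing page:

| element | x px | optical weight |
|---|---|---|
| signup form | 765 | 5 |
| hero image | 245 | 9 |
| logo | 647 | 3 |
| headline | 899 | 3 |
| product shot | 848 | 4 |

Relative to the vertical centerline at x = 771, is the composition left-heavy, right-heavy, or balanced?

left-heavy

Total weight = 5 + 9 + 3 + 3 + 4 = 24.
x-moment: 5·765 + 9·245 + 3·647 + 3·899 + 4·848 = 14060; centroid 14060/24 ≈ 585.83.
Since 585.8 is left of 771, the composition reads left-heavy.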